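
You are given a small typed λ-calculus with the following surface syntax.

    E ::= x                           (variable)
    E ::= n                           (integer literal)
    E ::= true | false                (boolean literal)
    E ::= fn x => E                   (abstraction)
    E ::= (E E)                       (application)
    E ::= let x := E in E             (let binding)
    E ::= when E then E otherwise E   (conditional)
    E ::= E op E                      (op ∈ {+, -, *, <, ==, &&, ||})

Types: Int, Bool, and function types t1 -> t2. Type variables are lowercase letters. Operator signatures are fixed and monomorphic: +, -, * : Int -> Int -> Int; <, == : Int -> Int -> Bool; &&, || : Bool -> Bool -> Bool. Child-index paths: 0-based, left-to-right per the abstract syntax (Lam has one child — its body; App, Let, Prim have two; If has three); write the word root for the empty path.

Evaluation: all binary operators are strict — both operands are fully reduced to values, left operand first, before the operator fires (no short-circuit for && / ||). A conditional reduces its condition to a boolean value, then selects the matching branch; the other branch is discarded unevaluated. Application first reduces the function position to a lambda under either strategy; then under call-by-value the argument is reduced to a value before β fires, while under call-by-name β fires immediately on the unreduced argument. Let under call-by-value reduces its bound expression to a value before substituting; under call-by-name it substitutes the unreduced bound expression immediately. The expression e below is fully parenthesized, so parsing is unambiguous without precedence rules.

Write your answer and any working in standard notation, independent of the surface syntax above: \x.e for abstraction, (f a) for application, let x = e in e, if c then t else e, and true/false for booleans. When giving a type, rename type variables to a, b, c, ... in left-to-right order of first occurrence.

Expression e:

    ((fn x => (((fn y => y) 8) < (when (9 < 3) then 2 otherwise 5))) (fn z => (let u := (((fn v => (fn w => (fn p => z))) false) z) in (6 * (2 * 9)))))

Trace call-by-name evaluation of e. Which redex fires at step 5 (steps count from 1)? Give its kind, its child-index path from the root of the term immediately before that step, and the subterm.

Answer: delta at root : (8 < 5)

Derivation:
step 0: ((\x.(((\y.y) 8) < (if (9 < 3) then 2 else 5))) (\z.(let u = (((\v.(\w.(\p.z))) false) z) in (6 * (2 * 9)))))
step 1: [beta@root] (((\y.y) 8) < (if (9 < 3) then 2 else 5))
step 2: [beta@0] (8 < (if (9 < 3) then 2 else 5))
step 3: [delta@1.0] (8 < (if false then 2 else 5))
step 4: [if@1] (8 < 5)
step 5: [delta@root] false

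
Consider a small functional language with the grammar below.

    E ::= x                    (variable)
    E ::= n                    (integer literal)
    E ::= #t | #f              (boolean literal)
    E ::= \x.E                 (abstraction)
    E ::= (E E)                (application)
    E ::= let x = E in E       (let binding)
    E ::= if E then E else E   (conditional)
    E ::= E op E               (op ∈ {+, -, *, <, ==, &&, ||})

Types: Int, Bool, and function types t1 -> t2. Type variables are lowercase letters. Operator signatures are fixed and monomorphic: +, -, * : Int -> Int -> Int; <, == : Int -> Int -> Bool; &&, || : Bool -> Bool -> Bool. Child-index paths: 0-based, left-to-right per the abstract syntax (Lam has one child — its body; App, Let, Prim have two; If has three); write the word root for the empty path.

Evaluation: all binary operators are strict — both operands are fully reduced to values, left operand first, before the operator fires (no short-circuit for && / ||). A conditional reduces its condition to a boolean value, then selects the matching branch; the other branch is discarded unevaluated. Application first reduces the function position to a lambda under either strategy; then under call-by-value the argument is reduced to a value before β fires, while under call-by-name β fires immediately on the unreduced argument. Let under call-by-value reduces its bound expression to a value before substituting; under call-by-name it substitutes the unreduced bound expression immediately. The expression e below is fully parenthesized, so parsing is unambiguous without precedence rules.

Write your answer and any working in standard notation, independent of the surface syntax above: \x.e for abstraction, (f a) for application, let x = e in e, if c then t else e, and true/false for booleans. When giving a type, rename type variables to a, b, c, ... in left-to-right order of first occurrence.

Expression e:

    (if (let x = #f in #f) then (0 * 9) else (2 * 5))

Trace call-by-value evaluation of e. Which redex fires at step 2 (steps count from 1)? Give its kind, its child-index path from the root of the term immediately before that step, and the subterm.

Answer: if at root : (if false then (0 * 9) else (2 * 5))

Derivation:
step 0: (if (let x = false in false) then (0 * 9) else (2 * 5))
step 1: [let@0] (if false then (0 * 9) else (2 * 5))
step 2: [if@root] (2 * 5)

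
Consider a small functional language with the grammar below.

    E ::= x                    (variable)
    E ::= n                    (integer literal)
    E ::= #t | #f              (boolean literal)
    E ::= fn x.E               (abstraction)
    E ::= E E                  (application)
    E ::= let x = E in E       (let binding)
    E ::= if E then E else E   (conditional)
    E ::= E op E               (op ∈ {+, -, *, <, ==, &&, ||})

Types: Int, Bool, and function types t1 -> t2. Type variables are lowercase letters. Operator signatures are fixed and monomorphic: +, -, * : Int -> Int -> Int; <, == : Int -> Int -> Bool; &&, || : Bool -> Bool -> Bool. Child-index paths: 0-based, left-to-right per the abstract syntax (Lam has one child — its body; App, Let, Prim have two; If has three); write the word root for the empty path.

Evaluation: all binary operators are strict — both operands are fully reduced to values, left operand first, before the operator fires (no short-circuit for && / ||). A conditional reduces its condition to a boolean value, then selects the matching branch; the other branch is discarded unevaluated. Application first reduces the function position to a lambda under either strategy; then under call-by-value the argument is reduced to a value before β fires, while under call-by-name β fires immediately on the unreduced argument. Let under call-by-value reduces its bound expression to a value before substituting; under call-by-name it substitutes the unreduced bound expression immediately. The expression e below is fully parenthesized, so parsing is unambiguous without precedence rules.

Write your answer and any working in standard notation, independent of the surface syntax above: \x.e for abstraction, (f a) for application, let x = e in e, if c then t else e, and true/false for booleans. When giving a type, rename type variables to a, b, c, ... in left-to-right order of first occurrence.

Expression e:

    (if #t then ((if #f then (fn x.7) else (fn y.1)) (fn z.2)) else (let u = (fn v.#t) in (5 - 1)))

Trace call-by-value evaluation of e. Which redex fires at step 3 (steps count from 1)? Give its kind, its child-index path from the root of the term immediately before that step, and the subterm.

Answer: beta at root : ((\y.1) (\z.2))

Trace:
step 0: (if true then ((if false then (\x.7) else (\y.1)) (\z.2)) else (let u = (\v.true) in (5 - 1)))
step 1: [if@root] ((if false then (\x.7) else (\y.1)) (\z.2))
step 2: [if@0] ((\y.1) (\z.2))
step 3: [beta@root] 1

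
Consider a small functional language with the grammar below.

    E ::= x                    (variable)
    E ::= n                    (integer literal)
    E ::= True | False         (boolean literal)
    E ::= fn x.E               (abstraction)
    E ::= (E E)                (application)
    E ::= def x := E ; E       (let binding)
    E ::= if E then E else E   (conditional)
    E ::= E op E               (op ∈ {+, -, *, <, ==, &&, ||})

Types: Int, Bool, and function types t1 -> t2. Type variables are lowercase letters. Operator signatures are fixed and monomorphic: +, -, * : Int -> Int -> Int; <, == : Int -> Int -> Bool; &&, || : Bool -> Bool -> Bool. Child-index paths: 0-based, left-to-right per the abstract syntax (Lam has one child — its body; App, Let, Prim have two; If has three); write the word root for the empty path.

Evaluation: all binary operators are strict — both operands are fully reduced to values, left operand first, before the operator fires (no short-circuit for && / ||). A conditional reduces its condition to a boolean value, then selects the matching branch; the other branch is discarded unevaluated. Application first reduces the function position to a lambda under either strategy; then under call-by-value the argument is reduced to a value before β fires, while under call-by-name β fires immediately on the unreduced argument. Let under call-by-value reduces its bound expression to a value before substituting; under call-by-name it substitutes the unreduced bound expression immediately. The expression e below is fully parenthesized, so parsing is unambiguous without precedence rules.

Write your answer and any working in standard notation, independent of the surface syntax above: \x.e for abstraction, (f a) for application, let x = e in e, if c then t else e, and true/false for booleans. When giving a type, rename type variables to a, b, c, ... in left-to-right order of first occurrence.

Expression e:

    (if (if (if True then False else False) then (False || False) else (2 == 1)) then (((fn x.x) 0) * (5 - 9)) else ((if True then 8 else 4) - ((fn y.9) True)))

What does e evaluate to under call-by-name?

Derivation:
step 0: (if (if (if true then false else false) then (false || false) else (2 == 1)) then (((\x.x) 0) * (5 - 9)) else ((if true then 8 else 4) - ((\y.9) true)))
step 1: [if@0.0] (if (if false then (false || false) else (2 == 1)) then (((\x.x) 0) * (5 - 9)) else ((if true then 8 else 4) - ((\y.9) true)))
step 2: [if@0] (if (2 == 1) then (((\x.x) 0) * (5 - 9)) else ((if true then 8 else 4) - ((\y.9) true)))
step 3: [delta@0] (if false then (((\x.x) 0) * (5 - 9)) else ((if true then 8 else 4) - ((\y.9) true)))
step 4: [if@root] ((if true then 8 else 4) - ((\y.9) true))
step 5: [if@0] (8 - ((\y.9) true))
step 6: [beta@1] (8 - 9)
step 7: [delta@root] -1

Answer: -1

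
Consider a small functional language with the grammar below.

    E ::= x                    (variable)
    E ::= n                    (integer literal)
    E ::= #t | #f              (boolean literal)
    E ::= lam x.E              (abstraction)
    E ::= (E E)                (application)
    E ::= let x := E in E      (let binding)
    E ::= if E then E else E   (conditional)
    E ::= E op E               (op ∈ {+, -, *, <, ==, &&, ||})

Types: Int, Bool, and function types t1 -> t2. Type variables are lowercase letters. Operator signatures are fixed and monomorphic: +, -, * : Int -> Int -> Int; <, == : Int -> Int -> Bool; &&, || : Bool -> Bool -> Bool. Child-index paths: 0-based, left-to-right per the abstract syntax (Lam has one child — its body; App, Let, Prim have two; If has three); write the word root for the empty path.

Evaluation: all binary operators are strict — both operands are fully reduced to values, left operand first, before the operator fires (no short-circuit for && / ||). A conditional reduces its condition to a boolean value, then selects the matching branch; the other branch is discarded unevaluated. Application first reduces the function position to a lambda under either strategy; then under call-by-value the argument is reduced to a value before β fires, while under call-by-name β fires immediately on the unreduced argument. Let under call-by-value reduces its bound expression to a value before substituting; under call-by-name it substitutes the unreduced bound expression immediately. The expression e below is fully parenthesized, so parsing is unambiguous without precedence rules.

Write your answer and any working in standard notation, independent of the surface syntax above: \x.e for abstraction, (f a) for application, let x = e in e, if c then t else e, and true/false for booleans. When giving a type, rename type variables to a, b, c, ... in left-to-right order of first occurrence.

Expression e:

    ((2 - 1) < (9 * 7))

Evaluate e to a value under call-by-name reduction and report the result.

Trace:
step 0: ((2 - 1) < (9 * 7))
step 1: [delta@0] (1 < (9 * 7))
step 2: [delta@1] (1 < 63)
step 3: [delta@root] true

Answer: true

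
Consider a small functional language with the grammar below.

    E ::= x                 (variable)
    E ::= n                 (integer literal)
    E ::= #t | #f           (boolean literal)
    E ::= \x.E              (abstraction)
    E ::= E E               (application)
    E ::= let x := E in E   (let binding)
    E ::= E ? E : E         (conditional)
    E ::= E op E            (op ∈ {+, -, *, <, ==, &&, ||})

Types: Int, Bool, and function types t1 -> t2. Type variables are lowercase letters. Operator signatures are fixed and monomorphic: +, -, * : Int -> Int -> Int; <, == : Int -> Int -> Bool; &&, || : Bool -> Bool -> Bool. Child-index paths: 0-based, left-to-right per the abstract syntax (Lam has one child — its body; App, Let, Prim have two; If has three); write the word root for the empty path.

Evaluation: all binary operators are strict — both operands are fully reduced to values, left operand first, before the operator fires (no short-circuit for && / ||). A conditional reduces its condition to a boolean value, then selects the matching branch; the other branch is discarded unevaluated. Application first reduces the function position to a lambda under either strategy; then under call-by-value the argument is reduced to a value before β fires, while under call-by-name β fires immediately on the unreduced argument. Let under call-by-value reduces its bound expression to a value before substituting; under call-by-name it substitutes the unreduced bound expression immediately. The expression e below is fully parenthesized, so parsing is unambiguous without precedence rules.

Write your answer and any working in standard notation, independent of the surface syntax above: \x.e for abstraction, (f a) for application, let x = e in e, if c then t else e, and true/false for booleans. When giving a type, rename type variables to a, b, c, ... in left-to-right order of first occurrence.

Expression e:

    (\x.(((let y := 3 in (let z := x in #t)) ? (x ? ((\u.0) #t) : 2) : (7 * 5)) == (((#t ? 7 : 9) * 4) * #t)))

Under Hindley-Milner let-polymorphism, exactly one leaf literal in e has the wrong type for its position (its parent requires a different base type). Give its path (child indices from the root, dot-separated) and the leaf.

Working:
let y : Int
x : a
let z : a
  unify Bool ~ Bool
x : a
  unify a ~ Bool
\u._ : b -> Int
  unify b -> Int ~ Bool -> c
  unify b ~ Bool
  unify Int ~ c
_ _ : Int
  unify Int ~ Int
  unify Int ~ Int
  unify Int ~ Int
  unify Int ~ Int
  unify Int ~ Int
  unify Bool ~ Bool
  unify Int ~ Int
  unify Int ~ Int
  unify Int ~ Int
  unify Int ~ Int
  unify Bool ~ Int
  FAIL: mismatch Bool ~ Int

Answer: 0.1.1 : true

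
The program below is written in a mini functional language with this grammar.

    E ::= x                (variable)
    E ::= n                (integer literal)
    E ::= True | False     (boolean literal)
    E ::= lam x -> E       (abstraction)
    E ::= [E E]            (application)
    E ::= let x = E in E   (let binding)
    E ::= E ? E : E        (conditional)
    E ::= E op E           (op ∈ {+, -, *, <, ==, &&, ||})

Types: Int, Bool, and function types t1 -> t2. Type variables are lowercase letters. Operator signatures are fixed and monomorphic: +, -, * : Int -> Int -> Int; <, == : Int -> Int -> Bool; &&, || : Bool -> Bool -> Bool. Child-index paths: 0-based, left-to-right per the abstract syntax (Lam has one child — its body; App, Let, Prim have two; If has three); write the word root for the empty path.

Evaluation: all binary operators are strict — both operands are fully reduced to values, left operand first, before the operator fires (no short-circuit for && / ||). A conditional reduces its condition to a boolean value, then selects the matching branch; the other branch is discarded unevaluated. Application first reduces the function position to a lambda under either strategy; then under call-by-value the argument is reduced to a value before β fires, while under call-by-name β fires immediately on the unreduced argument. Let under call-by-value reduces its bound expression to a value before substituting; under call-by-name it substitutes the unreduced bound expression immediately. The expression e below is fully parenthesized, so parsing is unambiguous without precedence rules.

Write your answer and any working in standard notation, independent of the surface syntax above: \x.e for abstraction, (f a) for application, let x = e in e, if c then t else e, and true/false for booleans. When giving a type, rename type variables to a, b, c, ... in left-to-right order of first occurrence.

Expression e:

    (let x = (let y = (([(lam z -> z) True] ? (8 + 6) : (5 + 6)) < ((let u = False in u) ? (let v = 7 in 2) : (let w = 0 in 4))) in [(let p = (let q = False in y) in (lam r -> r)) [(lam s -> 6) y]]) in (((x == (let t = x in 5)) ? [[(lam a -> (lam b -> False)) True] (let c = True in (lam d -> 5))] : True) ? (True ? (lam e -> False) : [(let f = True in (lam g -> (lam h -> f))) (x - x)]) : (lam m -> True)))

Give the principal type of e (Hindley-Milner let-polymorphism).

Trace:
z : a
\z._ : a -> a
  unify a -> a ~ Bool -> b
  unify a ~ Bool
  unify Bool ~ b
_ _ : Bool
  unify Bool ~ Bool
  unify Int ~ Int
  unify Int ~ Int
  unify Int ~ Int
  unify Int ~ Int
  unify Int ~ Int
  unify Int ~ Int
let u : Bool
u : Bool
  unify Bool ~ Bool
let v : Int
let w : Int
  unify Int ~ Int
  unify Int ~ Int
let y : Bool
let q : Bool
y : Bool
let p : Bool
r : c
\r._ : c -> c
\s._ : d -> Int
y : Bool
  unify d -> Int ~ Bool -> e
  unify d ~ Bool
  unify Int ~ e
_ _ : Int
  unify c -> c ~ Int -> f
  unify c ~ Int
  unify Int ~ f
_ _ : Int
let x : Int
x : Int
  unify Int ~ Int
x : Int
let t : Int
  unify Int ~ Int
  unify Bool ~ Bool
\b._ : h -> Bool
\a._ : g -> h -> Bool
  unify g -> h -> Bool ~ Bool -> i
  unify g ~ Bool
  unify h -> Bool ~ i
_ _ : h -> Bool
let c : Bool
\d._ : j -> Int
  unify h -> Bool ~ (j -> Int) -> k
  unify h ~ j -> Int
  unify Bool ~ k
_ _ : Bool
  unify Bool ~ Bool
  unify Bool ~ Bool
  unify Bool ~ Bool
\e._ : l -> Bool
let f : Bool
f : Bool
\h._ : n -> Bool
\g._ : m -> n -> Bool
x : Int
  unify Int ~ Int
x : Int
  unify Int ~ Int
  unify m -> n -> Bool ~ Int -> o
  unify m ~ Int
  unify n -> Bool ~ o
_ _ : n -> Bool
  unify l -> Bool ~ n -> Bool
  unify l ~ n
  unify Bool ~ Bool
\m._ : p -> Bool
  unify n -> Bool ~ p -> Bool
  unify n ~ p
  unify Bool ~ Bool

Answer: a -> Bool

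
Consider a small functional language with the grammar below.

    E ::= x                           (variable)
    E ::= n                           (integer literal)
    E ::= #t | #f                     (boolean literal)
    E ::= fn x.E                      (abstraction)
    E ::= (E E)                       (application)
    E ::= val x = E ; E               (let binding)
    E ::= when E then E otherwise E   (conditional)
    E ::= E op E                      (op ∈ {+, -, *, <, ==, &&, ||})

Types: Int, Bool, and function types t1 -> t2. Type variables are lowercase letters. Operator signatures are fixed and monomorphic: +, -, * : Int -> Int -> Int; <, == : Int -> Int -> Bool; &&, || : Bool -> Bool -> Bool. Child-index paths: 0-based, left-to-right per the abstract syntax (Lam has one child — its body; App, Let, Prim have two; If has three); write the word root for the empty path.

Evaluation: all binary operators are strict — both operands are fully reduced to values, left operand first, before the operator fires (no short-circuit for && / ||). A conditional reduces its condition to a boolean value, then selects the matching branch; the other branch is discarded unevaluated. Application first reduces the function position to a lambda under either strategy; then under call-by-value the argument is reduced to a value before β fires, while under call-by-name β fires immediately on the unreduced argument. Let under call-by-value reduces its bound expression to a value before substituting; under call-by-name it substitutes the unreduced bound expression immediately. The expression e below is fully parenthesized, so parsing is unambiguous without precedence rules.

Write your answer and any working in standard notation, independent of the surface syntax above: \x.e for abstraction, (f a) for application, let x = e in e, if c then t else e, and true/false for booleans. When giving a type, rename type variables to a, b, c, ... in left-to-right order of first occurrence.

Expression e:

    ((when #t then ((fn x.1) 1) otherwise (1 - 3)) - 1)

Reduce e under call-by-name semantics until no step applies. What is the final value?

Derivation:
step 0: ((if true then ((\x.1) 1) else (1 - 3)) - 1)
step 1: [if@0] (((\x.1) 1) - 1)
step 2: [beta@0] (1 - 1)
step 3: [delta@root] 0

Answer: 0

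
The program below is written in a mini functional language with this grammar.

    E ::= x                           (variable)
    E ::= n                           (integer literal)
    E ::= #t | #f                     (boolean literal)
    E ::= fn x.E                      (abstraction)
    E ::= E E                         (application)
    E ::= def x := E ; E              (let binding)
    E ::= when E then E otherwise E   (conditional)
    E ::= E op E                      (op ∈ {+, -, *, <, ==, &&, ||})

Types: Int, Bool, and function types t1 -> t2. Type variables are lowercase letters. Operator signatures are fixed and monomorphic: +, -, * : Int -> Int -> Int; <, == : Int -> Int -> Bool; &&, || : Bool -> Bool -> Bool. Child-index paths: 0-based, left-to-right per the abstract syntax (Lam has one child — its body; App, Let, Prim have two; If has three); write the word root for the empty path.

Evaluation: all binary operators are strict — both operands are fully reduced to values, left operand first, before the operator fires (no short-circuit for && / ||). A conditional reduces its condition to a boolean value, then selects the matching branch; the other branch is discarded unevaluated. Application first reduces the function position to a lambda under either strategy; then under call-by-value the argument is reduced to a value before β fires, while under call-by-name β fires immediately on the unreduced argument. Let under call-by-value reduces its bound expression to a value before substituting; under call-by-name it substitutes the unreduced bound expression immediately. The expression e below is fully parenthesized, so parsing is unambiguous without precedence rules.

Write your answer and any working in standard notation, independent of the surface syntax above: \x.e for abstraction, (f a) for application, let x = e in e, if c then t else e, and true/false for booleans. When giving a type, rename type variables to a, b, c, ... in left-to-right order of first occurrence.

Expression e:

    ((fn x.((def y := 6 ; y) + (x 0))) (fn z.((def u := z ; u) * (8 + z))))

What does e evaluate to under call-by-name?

Answer: 6

Derivation:
step 0: ((\x.((let y = 6 in y) + (x 0))) (\z.((let u = z in u) * (8 + z))))
step 1: [beta@root] ((let y = 6 in y) + ((\z.((let u = z in u) * (8 + z))) 0))
step 2: [let@0] (6 + ((\z.((let u = z in u) * (8 + z))) 0))
step 3: [beta@1] (6 + ((let u = 0 in u) * (8 + 0)))
step 4: [let@1.0] (6 + (0 * (8 + 0)))
step 5: [delta@1.1] (6 + (0 * 8))
step 6: [delta@1] (6 + 0)
step 7: [delta@root] 6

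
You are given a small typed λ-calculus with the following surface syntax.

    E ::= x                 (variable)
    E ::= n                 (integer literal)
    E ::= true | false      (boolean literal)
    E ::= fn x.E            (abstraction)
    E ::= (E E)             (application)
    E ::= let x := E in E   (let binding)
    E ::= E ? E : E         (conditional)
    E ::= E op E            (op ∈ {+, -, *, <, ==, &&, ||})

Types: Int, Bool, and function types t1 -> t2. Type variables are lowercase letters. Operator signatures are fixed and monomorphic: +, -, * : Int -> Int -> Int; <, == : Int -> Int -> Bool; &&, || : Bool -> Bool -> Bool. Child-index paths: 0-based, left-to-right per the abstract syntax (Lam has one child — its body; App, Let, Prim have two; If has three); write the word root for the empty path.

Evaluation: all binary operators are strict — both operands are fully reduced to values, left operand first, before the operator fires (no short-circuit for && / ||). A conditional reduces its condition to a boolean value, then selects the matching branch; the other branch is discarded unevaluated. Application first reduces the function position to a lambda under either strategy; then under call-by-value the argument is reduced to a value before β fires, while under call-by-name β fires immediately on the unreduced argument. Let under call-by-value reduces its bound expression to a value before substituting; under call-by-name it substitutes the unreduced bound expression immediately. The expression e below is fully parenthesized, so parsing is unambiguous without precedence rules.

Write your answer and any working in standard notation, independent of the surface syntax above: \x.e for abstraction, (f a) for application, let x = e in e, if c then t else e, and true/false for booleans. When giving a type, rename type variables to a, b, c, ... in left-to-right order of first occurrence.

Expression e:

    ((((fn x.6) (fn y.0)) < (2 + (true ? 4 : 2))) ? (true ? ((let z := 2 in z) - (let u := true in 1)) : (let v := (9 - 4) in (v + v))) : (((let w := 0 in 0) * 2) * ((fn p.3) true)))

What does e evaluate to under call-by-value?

Answer: 0

Trace:
step 0: (if (((\x.6) (\y.0)) < (2 + (if true then 4 else 2))) then (if true then ((let z = 2 in z) - (let u = true in 1)) else (let v = (9 - 4) in (v + v))) else (((let w = 0 in 0) * 2) * ((\p.3) true)))
step 1: [beta@0.0] (if (6 < (2 + (if true then 4 else 2))) then (if true then ((let z = 2 in z) - (let u = true in 1)) else (let v = (9 - 4) in (v + v))) else (((let w = 0 in 0) * 2) * ((\p.3) true)))
step 2: [if@0.1.1] (if (6 < (2 + 4)) then (if true then ((let z = 2 in z) - (let u = true in 1)) else (let v = (9 - 4) in (v + v))) else (((let w = 0 in 0) * 2) * ((\p.3) true)))
step 3: [delta@0.1] (if (6 < 6) then (if true then ((let z = 2 in z) - (let u = true in 1)) else (let v = (9 - 4) in (v + v))) else (((let w = 0 in 0) * 2) * ((\p.3) true)))
step 4: [delta@0] (if false then (if true then ((let z = 2 in z) - (let u = true in 1)) else (let v = (9 - 4) in (v + v))) else (((let w = 0 in 0) * 2) * ((\p.3) true)))
step 5: [if@root] (((let w = 0 in 0) * 2) * ((\p.3) true))
step 6: [let@0.0] ((0 * 2) * ((\p.3) true))
step 7: [delta@0] (0 * ((\p.3) true))
step 8: [beta@1] (0 * 3)
step 9: [delta@root] 0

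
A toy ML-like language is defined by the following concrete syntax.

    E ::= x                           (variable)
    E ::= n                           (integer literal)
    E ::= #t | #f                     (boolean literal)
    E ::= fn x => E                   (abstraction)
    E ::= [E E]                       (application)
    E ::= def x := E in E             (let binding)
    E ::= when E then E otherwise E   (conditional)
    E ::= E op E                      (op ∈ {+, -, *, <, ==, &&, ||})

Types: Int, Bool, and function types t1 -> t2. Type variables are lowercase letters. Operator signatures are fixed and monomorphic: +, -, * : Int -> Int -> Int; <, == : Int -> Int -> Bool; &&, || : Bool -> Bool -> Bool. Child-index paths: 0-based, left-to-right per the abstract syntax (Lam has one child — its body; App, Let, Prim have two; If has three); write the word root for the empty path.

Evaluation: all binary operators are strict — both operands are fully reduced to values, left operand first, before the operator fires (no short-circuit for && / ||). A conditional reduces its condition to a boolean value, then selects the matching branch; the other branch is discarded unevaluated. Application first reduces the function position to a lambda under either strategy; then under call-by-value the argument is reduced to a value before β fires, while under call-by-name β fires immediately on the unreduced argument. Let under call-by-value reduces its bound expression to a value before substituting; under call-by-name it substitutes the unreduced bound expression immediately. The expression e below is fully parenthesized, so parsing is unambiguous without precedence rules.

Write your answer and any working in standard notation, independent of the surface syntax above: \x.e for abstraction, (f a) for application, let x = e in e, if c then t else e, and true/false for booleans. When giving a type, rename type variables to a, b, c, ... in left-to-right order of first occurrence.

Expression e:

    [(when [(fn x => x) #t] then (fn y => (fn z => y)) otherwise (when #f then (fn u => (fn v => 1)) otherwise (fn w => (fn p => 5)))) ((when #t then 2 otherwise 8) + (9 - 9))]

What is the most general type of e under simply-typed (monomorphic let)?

Trace:
x : a
\x._ : a -> a
  unify a -> a ~ Bool -> b
  unify a ~ Bool
  unify Bool ~ b
_ _ : Bool
  unify Bool ~ Bool
y : c
\z._ : d -> c
\y._ : c -> d -> c
  unify Bool ~ Bool
\v._ : f -> Int
\u._ : e -> f -> Int
\p._ : h -> Int
\w._ : g -> h -> Int
  unify e -> f -> Int ~ g -> h -> Int
  unify e ~ g
  unify f -> Int ~ h -> Int
  unify f ~ h
  unify Int ~ Int
  unify c -> d -> c ~ g -> h -> Int
  unify c ~ g
  unify d -> g ~ h -> Int
  unify d ~ h
  unify g ~ Int
  unify Bool ~ Bool
  unify Int ~ Int
  unify Int ~ Int
  unify Int ~ Int
  unify Int ~ Int
  unify Int ~ Int
  unify Int -> h -> Int ~ Int -> i
  unify Int ~ Int
  unify h -> Int ~ i
_ _ : h -> Int

Answer: a -> Int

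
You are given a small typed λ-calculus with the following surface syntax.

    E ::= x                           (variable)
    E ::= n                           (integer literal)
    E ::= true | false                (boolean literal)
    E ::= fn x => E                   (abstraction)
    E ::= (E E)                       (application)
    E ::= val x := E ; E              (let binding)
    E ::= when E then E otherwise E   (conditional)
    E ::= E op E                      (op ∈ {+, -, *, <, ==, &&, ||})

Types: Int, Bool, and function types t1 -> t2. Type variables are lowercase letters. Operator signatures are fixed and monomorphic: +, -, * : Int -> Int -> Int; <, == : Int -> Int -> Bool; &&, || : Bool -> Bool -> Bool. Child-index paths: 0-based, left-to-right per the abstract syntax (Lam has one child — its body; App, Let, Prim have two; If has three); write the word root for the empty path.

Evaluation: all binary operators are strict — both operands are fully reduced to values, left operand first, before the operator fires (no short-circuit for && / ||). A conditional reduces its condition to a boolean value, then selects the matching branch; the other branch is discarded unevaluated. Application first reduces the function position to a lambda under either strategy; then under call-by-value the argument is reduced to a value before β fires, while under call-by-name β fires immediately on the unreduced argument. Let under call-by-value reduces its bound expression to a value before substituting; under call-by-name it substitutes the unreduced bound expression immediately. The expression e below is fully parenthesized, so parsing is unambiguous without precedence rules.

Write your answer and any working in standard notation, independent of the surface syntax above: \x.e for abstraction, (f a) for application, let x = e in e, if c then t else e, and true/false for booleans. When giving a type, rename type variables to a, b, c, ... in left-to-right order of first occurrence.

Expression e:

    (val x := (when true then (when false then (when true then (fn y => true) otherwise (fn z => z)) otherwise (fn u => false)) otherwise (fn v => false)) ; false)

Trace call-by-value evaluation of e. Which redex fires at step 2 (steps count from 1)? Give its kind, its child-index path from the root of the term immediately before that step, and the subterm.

Derivation:
step 0: (let x = (if true then (if false then (if true then (\y.true) else (\z.z)) else (\u.false)) else (\v.false)) in false)
step 1: [if@0] (let x = (if false then (if true then (\y.true) else (\z.z)) else (\u.false)) in false)
step 2: [if@0] (let x = (\u.false) in false)

Answer: if at 0 : (if false then (if true then (\y.true) else (\z.z)) else (\u.false))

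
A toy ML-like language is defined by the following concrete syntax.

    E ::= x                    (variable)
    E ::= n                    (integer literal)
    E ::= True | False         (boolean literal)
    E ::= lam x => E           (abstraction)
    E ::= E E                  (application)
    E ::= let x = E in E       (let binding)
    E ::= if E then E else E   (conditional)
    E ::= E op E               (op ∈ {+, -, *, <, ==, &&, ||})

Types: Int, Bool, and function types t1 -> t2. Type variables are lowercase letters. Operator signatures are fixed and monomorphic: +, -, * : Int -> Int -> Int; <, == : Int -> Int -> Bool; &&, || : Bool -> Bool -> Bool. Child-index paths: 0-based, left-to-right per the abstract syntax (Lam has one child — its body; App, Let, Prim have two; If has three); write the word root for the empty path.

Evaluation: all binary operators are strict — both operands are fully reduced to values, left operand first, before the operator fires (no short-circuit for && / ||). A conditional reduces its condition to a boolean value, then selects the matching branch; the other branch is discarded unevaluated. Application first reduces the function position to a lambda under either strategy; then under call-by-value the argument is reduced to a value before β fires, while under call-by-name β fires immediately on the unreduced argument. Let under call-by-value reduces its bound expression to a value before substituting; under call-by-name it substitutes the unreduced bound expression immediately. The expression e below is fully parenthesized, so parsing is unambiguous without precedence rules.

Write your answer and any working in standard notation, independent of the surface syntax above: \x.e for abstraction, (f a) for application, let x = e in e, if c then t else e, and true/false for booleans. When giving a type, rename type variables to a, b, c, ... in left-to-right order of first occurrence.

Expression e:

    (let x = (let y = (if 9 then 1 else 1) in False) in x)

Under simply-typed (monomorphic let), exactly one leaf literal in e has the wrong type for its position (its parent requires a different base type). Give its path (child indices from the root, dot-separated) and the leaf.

Derivation:
  unify Int ~ Bool
  FAIL: mismatch Int ~ Bool

Answer: 0.0.0 : 9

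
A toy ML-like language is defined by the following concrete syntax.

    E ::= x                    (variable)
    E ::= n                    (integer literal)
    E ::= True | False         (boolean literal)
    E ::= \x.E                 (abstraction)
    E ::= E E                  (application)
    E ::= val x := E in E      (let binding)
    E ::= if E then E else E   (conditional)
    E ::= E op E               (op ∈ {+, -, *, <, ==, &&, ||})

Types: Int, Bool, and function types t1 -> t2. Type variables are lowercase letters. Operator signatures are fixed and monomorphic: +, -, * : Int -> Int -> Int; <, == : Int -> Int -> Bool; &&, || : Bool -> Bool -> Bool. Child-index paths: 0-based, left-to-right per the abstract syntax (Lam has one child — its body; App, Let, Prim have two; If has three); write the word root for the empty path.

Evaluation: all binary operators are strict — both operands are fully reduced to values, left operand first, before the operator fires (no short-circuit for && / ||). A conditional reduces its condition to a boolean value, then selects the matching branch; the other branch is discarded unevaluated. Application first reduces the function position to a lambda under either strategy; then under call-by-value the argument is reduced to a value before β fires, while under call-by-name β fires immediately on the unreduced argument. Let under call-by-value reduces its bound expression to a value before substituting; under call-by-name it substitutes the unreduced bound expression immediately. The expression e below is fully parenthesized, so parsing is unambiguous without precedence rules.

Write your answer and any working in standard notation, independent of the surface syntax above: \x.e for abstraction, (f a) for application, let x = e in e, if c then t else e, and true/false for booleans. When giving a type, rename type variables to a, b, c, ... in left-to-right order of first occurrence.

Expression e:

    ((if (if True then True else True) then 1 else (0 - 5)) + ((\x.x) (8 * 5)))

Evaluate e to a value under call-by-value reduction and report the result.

Answer: 41

Derivation:
step 0: ((if (if true then true else true) then 1 else (0 - 5)) + ((\x.x) (8 * 5)))
step 1: [if@0.0] ((if true then 1 else (0 - 5)) + ((\x.x) (8 * 5)))
step 2: [if@0] (1 + ((\x.x) (8 * 5)))
step 3: [delta@1.1] (1 + ((\x.x) 40))
step 4: [beta@1] (1 + 40)
step 5: [delta@root] 41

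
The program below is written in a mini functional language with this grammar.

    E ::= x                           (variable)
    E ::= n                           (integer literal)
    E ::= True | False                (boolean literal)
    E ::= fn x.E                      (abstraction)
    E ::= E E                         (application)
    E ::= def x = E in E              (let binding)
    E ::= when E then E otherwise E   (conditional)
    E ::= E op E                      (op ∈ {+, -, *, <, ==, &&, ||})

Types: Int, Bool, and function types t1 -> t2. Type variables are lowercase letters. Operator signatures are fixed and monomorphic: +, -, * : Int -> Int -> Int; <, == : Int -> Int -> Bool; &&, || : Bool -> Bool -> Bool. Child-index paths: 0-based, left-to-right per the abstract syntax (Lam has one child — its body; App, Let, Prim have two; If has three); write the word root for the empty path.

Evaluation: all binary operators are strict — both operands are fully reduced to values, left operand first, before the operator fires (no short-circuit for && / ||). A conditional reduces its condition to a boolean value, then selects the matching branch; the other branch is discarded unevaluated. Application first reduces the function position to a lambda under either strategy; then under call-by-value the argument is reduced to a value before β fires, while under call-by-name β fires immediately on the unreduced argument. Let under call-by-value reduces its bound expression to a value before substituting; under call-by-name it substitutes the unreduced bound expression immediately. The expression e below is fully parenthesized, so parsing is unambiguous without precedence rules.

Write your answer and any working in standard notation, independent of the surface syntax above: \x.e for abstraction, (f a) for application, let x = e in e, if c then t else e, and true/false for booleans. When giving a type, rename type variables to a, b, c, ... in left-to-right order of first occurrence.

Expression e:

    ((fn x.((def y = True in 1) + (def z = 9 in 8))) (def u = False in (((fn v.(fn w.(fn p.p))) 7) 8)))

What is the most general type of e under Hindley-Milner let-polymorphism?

Trace:
let y : Bool
  unify Int ~ Int
let z : Int
  unify Int ~ Int
\x._ : a -> Int
let u : Bool
p : d
\p._ : d -> d
\w._ : c -> d -> d
\v._ : b -> c -> d -> d
  unify b -> c -> d -> d ~ Int -> e
  unify b ~ Int
  unify c -> d -> d ~ e
_ _ : c -> d -> d
  unify c -> d -> d ~ Int -> f
  unify c ~ Int
  unify d -> d ~ f
_ _ : d -> d
  unify a -> Int ~ (d -> d) -> g
  unify a ~ d -> d
  unify Int ~ g
_ _ : Int

Answer: Int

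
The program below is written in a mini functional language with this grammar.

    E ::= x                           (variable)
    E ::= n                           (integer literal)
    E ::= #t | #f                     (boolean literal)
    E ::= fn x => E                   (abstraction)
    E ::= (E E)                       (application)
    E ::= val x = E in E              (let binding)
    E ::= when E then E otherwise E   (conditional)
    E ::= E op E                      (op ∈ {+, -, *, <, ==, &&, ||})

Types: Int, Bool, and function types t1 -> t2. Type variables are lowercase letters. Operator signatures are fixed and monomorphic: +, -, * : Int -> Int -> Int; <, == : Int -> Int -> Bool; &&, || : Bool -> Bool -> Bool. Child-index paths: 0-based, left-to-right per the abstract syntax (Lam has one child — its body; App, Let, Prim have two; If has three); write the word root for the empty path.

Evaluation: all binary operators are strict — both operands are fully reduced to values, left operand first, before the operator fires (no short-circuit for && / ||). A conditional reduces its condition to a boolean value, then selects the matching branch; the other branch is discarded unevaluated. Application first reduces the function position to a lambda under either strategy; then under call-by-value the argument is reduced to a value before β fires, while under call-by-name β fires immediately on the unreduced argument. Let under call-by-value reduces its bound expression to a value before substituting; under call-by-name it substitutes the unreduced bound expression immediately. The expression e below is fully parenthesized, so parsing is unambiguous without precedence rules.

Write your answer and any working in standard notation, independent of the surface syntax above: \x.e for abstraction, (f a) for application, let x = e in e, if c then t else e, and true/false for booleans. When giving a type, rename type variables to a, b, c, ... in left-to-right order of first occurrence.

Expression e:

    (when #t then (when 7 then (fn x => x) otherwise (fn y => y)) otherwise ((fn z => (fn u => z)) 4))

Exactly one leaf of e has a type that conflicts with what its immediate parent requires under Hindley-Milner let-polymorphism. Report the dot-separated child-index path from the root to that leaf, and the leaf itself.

Working:
  unify Bool ~ Bool
  unify Int ~ Bool
  FAIL: mismatch Int ~ Bool

Answer: 1.0 : 7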